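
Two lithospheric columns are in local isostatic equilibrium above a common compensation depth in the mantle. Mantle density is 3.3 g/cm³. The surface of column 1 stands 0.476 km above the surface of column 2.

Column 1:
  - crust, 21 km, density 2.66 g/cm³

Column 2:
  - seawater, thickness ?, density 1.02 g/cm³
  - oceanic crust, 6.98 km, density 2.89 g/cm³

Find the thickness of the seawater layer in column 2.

3.95 km

Take the compensation level at the base of the deeper column (depth z_c below the surface of column 1) and equate Σ ρ_i t_i down to z_c; mantle fills any gap and the z_c terms cancel.
Column 1: 21×2.66 + (z_c − 21)×3.3
Column 2: 0.476×0 + x×1.02 + 6.98×2.89 + (z_c − 0.476 − 6.98 − x)×3.3
The z_c×3.3 term appears on both sides and cancels. Collect the known terms of each column as K = Σ(ρt)_known − 3.3 × (depth of known layers): K_1 = 55.86 − 3.3×21 = −13.44; K_2 = 20.1722 − 3.3×(0.476 + 6.98) = −4.4326.
Balance: K_1 = K_2 − x×(3.3 − 1.02), so x = (K_2 − K_1)/(3.3 − 1.02) = 9.0074/2.28 = 3.95 km.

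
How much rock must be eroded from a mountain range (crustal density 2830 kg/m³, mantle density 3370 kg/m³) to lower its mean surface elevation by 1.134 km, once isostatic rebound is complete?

Net drop Δ = e − u = e − e ρ_c/ρ_m = e (ρ_m − ρ_c)/ρ_m.
e = Δ ρ_m/(ρ_m − ρ_c) = 1.134 km × 3370/540 = 7.08 km.

7.08 km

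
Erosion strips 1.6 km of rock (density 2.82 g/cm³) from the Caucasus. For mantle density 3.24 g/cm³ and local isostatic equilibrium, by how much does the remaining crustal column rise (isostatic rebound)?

Unloading: uplift u = e ρ_c/ρ_m = 1.6 km × 2.82/3.24 = 1.39 km.

1.39 km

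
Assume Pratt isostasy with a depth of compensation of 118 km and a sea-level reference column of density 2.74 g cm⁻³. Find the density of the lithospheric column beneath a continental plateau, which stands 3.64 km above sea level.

Pratt balance: ρ_ref D = ρ (D + h).
ρ = ρ_ref D/(D + h) = 2.74 × 118 km/(118 km + 3.64 km) = 2.66 g cm⁻³.

2.66 g cm⁻³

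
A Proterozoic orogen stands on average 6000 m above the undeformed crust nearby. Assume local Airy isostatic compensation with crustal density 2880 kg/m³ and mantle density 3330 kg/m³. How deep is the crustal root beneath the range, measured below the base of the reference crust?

38400 m

Equating mass per unit area of the two columns: the weight of the topography is balanced by the buoyancy of the root, ρ_c h = (ρ_m − ρ_c) r.
r = h · ρ_c / (ρ_m − ρ_c) = 6000 m × 2880 / (3330 − 2880) = 38400 m.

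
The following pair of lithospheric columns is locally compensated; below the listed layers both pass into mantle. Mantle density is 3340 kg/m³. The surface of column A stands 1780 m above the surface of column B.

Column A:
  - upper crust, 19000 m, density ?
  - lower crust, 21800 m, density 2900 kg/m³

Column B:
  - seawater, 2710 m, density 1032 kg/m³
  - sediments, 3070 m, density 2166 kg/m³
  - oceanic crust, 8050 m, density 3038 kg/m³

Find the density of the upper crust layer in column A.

2890 kg/m³

Take the compensation level at the base of the deeper column (depth z_c below the surface of column A) and equate Σ ρ_i t_i down to z_c; mantle fills any gap and the z_c terms cancel.
Column A: 19000×ρ + 21800×2900 + (z_c − 40800)×3340
Column B: 1780×0 + 2710×1032 + 3070×2166 + 8050×3038 + (z_c − 1780 − 13830)×3340
The z_c×3340 term appears on both sides and cancels. Collect the known terms of each column as K = Σ(ρt)_known − 3340 × (depth of known layers): K_A = 63220000 − 3340×40800 = −73052000; K_B = 33902240 − 3340×(1780 + 13830) = −18235160.
Balance: K_A + 19000×ρ = K_B, so ρ = (K_B − K_A)/19000 = 54816800/19000 = 2890 kg/m³.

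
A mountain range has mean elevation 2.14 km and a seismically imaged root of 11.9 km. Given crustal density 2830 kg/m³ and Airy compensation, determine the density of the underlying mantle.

3340 kg/m³

Airy balance: ρ_c h = (ρ_m − ρ_c) r → ρ_m = ρ_c (1 + h/r).
ρ_m = 2830 × (1 + 2.14 km/11.9 km) = 3340 kg/m³.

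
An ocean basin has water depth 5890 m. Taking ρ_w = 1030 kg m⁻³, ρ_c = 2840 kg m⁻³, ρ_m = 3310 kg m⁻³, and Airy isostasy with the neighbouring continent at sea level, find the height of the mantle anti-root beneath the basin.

22700 m

In Airy isostatic equilibrium: replacing crust with seawater at the top is compensated by replacing crust with mantle at the base: d (ρ_c − ρ_w) = a (ρ_m − ρ_c).
a = d (ρ_c − ρ_w)/(ρ_m − ρ_c) = 5890 m × 1810/470 = 22700 m.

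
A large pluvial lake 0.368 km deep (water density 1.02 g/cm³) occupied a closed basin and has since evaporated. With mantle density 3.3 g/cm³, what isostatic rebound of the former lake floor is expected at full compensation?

u = d ρ_w/ρ_m = 0.368 km × 1.02/3.3 = 0.114 km.

0.114 km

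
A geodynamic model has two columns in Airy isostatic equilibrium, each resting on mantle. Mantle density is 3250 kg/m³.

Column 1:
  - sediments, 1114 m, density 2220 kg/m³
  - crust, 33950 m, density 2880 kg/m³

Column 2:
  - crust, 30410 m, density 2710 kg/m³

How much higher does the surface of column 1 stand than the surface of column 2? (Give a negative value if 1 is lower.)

For any compensation level in the mantle, the mantle terms cancel and isostasy reduces to e = (Σt_1 − Σt_2) − (Σ(ρt)_1 − Σ(ρt)_2) / ρ_m.
Σt_1 = 35064 m; Σt_2 = 30410 m; Σ(ρt)_1 = 100249080; Σ(ρt)_2 = 82411100 (in m·kg/m³).
e = (35064 − 30410) − (100249080 − 82411100) / 3250 = −835 m.

−835 m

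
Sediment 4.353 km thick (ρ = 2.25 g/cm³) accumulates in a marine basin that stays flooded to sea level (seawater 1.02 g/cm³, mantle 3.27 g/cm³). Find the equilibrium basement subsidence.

2.38 km

Submarine loading: the sediment displaces seawater, and the subsidence is in turn flooded, so s (ρ_m − ρ_w) = t (ρ_sed − ρ_w).
s = 4.353 km × (2.25 − 1.02) / (3.27 − 1.02) = 2.38 km.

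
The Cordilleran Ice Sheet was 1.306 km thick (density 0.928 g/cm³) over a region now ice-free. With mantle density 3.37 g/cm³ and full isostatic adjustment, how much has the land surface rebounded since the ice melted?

Removing the load lets mantle flow back in; uplift u satisfies ρ_ice t = ρ_m u.
u = t ρ_ice/ρ_m = 1.306 km × 0.928/3.37 = 0.36 km.

0.36 km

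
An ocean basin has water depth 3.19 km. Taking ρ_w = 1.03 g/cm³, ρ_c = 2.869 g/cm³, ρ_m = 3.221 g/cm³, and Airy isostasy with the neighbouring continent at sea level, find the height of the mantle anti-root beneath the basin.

Isostatic balance requires: replacing crust with seawater at the top is compensated by replacing crust with mantle at the base: d (ρ_c − ρ_w) = a (ρ_m − ρ_c).
a = d (ρ_c − ρ_w)/(ρ_m − ρ_c) = 3.19 km × 1.839/0.352 = 16.7 km.

16.7 km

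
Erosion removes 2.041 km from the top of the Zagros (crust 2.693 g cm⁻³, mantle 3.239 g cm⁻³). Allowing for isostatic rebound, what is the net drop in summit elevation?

0.344 km

Rebound u = e ρ_c/ρ_m = 2.041 km × 2.693/3.239 = 1.697 km.
Net surface drop = e − u = 2.041 km − 1.697 km = e (ρ_m − ρ_c)/ρ_m = 0.344 km.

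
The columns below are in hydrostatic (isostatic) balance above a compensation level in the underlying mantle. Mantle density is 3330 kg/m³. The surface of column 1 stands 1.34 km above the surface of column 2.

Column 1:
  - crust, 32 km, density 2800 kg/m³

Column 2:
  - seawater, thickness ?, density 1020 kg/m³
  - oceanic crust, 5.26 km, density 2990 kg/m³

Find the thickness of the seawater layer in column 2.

4.64 km

Take the compensation level at the base of the deeper column (depth z_c below the surface of column 1) and equate Σ ρ_i t_i down to z_c; mantle fills any gap and the z_c terms cancel.
Column 1: 32×2800 + (z_c − 32)×3330
Column 2: 1.34×0 + x×1020 + 5.26×2990 + (z_c − 1.34 − 5.26 − x)×3330
The z_c×3330 term appears on both sides and cancels. Collect the known terms of each column as K = Σ(ρt)_known − 3330 × (depth of known layers): K_1 = 89600 − 3330×32 = −16960; K_2 = 15727.4 − 3330×(1.34 + 5.26) = −6250.6.
Balance: K_1 = K_2 − x×(3330 − 1020), so x = (K_2 − K_1)/(3330 − 1020) = 10709.4/2310 = 4.64 km.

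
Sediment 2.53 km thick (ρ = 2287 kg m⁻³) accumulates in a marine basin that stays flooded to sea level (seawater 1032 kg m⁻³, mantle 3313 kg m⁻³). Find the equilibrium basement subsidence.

1.39 km

Submarine loading: the sediment displaces seawater, and the subsidence is in turn flooded, so s (ρ_m − ρ_w) = t (ρ_sed − ρ_w).
s = 2.53 km × (2287 − 1032) / (3313 − 1032) = 1.39 km.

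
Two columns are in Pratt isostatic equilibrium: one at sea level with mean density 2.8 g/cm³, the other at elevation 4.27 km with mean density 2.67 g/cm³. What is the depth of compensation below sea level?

ρ_ref D = ρ (D + h) → D (ρ_ref − ρ) = ρ h.
D = ρ h/(ρ_ref − ρ) = 2.67 × 4.27 km/(2.8 − 2.67) = 87.7 km.

87.7 km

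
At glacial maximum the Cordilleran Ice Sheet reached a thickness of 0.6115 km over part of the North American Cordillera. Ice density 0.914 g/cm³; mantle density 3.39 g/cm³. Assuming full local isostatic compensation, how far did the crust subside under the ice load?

Balancing pressure at the compensation depth: the ice load ρ_ice t is balanced by mantle displaced below, ρ_m s.
s = t ρ_ice / ρ_m = 0.6115 km × 0.914/3.39 = 0.165 km.

0.165 km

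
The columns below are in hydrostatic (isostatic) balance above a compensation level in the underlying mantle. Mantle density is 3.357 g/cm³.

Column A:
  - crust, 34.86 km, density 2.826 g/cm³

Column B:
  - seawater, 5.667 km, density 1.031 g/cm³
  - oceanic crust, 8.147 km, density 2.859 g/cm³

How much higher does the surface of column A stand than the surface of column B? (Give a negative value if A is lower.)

0.379 km

For any compensation level in the mantle, the mantle terms cancel and isostasy reduces to e = (Σt_A − Σt_B) − (Σ(ρt)_A − Σ(ρt)_B) / ρ_m.
Σt_A = 34.86 km; Σt_B = 13.814 km; Σ(ρt)_A = 98.51436; Σ(ρt)_B = 29.13495 (in km·g/cm³).
e = (34.86 − 13.814) − (98.51436 − 29.13495) / 3.357 = 0.379 km.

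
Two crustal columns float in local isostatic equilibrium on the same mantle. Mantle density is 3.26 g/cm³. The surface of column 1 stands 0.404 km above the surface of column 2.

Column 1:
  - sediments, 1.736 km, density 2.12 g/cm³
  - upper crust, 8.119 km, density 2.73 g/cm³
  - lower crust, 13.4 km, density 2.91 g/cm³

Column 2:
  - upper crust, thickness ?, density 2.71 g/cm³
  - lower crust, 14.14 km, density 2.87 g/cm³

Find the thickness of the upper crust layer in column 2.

Take the compensation level at the base of the deeper column (depth z_c below the surface of column 1) and equate Σ ρ_i t_i down to z_c; mantle fills any gap and the z_c terms cancel.
Column 1: 1.736×2.12 + 8.119×2.73 + 13.4×2.91 + (z_c − 23.255)×3.26
Column 2: 0.404×0 + x×2.71 + 14.14×2.87 + (z_c − 0.404 − 14.14 − x)×3.26
The z_c×3.26 term appears on both sides and cancels. Collect the known terms of each column as K = Σ(ρt)_known − 3.26 × (depth of known layers): K_1 = 64.83919 − 3.26×23.255 = −10.97211; K_2 = 40.5818 − 3.26×(0.404 + 14.14) = −6.83164.
Balance: K_1 = K_2 − x×(3.26 − 2.71), so x = (K_2 − K_1)/(3.26 − 2.71) = 4.14047/0.55 = 7.53 km.

7.53 km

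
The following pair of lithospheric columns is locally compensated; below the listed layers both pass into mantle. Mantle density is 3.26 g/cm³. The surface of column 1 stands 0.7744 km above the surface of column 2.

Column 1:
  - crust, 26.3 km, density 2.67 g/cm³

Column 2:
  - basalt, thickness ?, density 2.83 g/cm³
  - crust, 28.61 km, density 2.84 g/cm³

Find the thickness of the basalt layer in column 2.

2.27 km

Take the compensation level at the base of the deeper column (depth z_c below the surface of column 1) and equate Σ ρ_i t_i down to z_c; mantle fills any gap and the z_c terms cancel.
Column 1: 26.3×2.67 + (z_c − 26.3)×3.26
Column 2: 0.7744×0 + x×2.83 + 28.61×2.84 + (z_c − 0.7744 − 28.61 − x)×3.26
The z_c×3.26 term appears on both sides and cancels. Collect the known terms of each column as K = Σ(ρt)_known − 3.26 × (depth of known layers): K_1 = 70.221 − 3.26×26.3 = −15.517; K_2 = 81.2524 − 3.26×(0.7744 + 28.61) = −14.540744.
Balance: K_1 = K_2 − x×(3.26 − 2.83), so x = (K_2 − K_1)/(3.26 − 2.83) = 0.976256/0.43 = 2.27 km.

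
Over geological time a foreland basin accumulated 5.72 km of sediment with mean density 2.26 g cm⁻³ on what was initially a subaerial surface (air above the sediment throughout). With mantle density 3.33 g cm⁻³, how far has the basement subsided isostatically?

Subaerial load: s = t ρ_sed / ρ_m = 5.72 km × 2.26/3.33 = 3.88 km.

3.88 km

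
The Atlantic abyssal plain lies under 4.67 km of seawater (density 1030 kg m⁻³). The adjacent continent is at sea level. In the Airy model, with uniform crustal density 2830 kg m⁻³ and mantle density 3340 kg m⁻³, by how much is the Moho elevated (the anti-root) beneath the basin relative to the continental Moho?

Isostatic balance requires: replacing crust with seawater at the top is compensated by replacing crust with mantle at the base: d (ρ_c − ρ_w) = a (ρ_m − ρ_c).
a = d (ρ_c − ρ_w)/(ρ_m − ρ_c) = 4.67 km × 1800/510 = 16.5 km.

16.5 km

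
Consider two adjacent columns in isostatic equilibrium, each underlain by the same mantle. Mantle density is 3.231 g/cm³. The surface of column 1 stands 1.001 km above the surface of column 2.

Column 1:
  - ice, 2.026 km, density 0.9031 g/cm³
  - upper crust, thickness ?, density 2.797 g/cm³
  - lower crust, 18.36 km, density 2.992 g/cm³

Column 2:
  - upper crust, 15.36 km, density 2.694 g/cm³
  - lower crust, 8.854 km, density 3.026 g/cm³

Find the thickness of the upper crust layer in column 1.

Take the compensation level at the base of the deeper column (depth z_c below the surface of column 1) and equate Σ ρ_i t_i down to z_c; mantle fills any gap and the z_c terms cancel.
Column 1: 2.026×0.9031 + x×2.797 + 18.36×2.992 + (z_c − 20.386 − x)×3.231
Column 2: 1.001×0 + 15.36×2.694 + 8.854×3.026 + (z_c − 1.001 − 24.214)×3.231
The z_c×3.231 term appears on both sides and cancels. Collect the known terms of each column as K = Σ(ρt)_known − 3.231 × (depth of known layers): K_1 = 56.7628006 − 3.231×20.386 = −9.1043654; K_2 = 68.172044 − 3.231×(1.001 + 24.214) = −13.297621.
Balance: K_1 − x×(3.231 − 2.797) = K_2, so x = (K_1 − K_2)/(3.231 − 2.797) = 4.19326/0.434 = 9.66 km.

9.66 km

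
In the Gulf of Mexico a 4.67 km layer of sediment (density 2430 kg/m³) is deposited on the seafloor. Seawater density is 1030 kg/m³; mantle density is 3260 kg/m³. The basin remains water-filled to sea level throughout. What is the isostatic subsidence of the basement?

2.93 km

Submarine loading: the sediment displaces seawater, and the subsidence is in turn flooded, so s (ρ_m − ρ_w) = t (ρ_sed − ρ_w).
s = 4.67 km × (2430 − 1030) / (3260 − 1030) = 2.93 km.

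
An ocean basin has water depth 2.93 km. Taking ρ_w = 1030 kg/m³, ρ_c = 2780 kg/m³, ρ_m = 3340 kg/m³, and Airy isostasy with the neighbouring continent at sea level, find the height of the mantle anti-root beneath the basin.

For local isostatic compensation: replacing crust with seawater at the top is compensated by replacing crust with mantle at the base: d (ρ_c − ρ_w) = a (ρ_m − ρ_c).
a = d (ρ_c − ρ_w)/(ρ_m − ρ_c) = 2.93 km × 1750/560 = 9.16 km.

9.16 km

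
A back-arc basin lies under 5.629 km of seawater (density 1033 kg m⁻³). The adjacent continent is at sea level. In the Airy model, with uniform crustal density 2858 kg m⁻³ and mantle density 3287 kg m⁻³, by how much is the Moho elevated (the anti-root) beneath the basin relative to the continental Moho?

23.9 km

Isostatic balance requires: replacing crust with seawater at the top is compensated by replacing crust with mantle at the base: d (ρ_c − ρ_w) = a (ρ_m − ρ_c).
a = d (ρ_c − ρ_w)/(ρ_m − ρ_c) = 5.629 km × 1825/429 = 23.9 km.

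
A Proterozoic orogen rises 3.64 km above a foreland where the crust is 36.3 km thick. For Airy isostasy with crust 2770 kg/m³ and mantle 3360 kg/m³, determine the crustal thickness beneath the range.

Root depth r = h ρ_c / (ρ_m − ρ_c) = 3.64 km × 2770 / 590 = 17.09 km.
Total thickness = T + h + r = 36.3 km + 3.64 km + 17.09 km = 57 km.

57 km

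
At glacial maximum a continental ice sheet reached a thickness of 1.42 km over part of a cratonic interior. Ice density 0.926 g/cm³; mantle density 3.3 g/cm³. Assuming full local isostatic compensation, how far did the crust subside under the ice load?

Isostatic balance requires: the ice load ρ_ice t is balanced by mantle displaced below, ρ_m s.
s = t ρ_ice / ρ_m = 1.42 km × 0.926/3.3 = 0.398 km.

0.398 km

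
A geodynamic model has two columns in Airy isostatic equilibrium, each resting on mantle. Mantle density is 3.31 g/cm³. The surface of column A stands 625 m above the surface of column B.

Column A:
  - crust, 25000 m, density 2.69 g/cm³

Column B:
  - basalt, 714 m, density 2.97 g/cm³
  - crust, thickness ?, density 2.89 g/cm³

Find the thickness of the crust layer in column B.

31400 m

Take the compensation level at the base of the deeper column (depth z_c below the surface of column A) and equate Σ ρ_i t_i down to z_c; mantle fills any gap and the z_c terms cancel.
Column A: 25000×2.69 + (z_c − 25000)×3.31
Column B: 625×0 + 714×2.97 + x×2.89 + (z_c − 625 − 714 − x)×3.31
The z_c×3.31 term appears on both sides and cancels. Collect the known terms of each column as K = Σ(ρt)_known − 3.31 × (depth of known layers): K_A = 67250 − 3.31×25000 = −15500; K_B = 2120.58 − 3.31×(625 + 714) = −2311.51.
Balance: K_A = K_B − x×(3.31 − 2.89), so x = (K_B − K_A)/(3.31 − 2.89) = 13188.5/0.42 = 31400 m.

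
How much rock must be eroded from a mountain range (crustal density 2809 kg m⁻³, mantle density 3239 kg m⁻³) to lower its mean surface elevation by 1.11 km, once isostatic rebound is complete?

Net drop Δ = e − u = e − e ρ_c/ρ_m = e (ρ_m − ρ_c)/ρ_m.
e = Δ ρ_m/(ρ_m − ρ_c) = 1.11 km × 3239/430 = 8.36 km.

8.36 km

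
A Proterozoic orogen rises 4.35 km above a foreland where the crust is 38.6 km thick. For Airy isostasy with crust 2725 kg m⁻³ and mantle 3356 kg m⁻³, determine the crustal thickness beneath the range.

Root depth r = h ρ_c / (ρ_m − ρ_c) = 4.35 km × 2725 / 631 = 18.79 km.
Total thickness = T + h + r = 38.6 km + 4.35 km + 18.79 km = 61.7 km.

61.7 km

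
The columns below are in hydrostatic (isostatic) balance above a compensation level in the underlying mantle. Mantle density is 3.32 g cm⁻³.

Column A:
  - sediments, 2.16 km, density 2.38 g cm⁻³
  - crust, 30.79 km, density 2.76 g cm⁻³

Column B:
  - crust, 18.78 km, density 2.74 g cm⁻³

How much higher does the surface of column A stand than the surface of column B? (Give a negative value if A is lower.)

2.52 km

For any compensation level in the mantle, the mantle terms cancel and isostasy reduces to e = (Σt_A − Σt_B) − (Σ(ρt)_A − Σ(ρt)_B) / ρ_m.
Σt_A = 32.95 km; Σt_B = 18.78 km; Σ(ρt)_A = 90.1212; Σ(ρt)_B = 51.4572 (in km·g cm⁻³).
e = (32.95 − 18.78) − (90.1212 − 51.4572) / 3.32 = 2.52 km.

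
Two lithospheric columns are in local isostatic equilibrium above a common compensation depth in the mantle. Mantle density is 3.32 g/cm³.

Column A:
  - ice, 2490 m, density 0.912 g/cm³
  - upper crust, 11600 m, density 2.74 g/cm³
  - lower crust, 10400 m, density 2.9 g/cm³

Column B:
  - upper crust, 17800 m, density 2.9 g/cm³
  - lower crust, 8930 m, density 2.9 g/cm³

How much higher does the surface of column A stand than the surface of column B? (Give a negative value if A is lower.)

1770 m

For any compensation level in the mantle, the mantle terms cancel and isostasy reduces to e = (Σt_A − Σt_B) − (Σ(ρt)_A − Σ(ρt)_B) / ρ_m.
Σt_A = 24490 m; Σt_B = 26730 m; Σ(ρt)_A = 64214.88; Σ(ρt)_B = 77517 (in m·g/cm³).
e = (24490 − 26730) − (64214.88 − 77517) / 3.32 = 1770 m.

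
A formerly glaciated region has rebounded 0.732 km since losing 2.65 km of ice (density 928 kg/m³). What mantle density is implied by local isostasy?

3360 kg/m³

ρ_m = ρ_ice t / u = 928 × 2.65 km/0.732 km = 3360 kg/m³.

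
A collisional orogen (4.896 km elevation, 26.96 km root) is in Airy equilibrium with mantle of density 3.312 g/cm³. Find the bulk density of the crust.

2.8 g/cm³

ρ_c h = (ρ_m − ρ_c) r → ρ_c (h + r) = ρ_m r → ρ_c = ρ_m r / (h + r).
ρ_c = 3.312 × 26.96 km / (4.896 km + 26.96 km) = 2.8 g/cm³.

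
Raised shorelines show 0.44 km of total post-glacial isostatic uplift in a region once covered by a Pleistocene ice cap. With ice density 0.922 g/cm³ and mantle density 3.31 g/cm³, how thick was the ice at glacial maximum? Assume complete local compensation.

u = t ρ_ice/ρ_m → t = u ρ_m/ρ_ice = 0.44 km × 3.31/0.922 = 1.58 km.

1.58 km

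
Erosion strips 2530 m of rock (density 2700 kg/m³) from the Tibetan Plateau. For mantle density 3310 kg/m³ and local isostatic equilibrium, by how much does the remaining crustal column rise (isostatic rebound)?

2060 m

Unloading: uplift u = e ρ_c/ρ_m = 2530 m × 2700/3310 = 2060 m.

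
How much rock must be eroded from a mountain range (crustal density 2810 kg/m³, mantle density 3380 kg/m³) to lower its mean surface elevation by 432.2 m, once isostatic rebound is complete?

2560 m

Net drop Δ = e − u = e − e ρ_c/ρ_m = e (ρ_m − ρ_c)/ρ_m.
e = Δ ρ_m/(ρ_m − ρ_c) = 432.2 m × 3380/570 = 2560 m.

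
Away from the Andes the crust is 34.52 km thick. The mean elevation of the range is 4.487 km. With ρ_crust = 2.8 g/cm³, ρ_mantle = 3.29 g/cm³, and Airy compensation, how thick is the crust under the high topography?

Root depth r = h ρ_c / (ρ_m − ρ_c) = 4.487 km × 2.8 / 0.49 = 25.64 km.
Total thickness = T + h + r = 34.52 km + 4.487 km + 25.64 km = 64.6 km.

64.6 km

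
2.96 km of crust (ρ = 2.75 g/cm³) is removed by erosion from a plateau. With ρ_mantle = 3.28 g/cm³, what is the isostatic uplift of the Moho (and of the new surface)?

Unloading: uplift u = e ρ_c/ρ_m = 2.96 km × 2.75/3.28 = 2.48 km.

2.48 km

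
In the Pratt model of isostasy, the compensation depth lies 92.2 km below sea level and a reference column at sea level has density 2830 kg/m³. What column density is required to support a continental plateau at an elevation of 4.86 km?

2690 kg/m³

Pratt balance: ρ_ref D = ρ (D + h).
ρ = ρ_ref D/(D + h) = 2830 × 92.2 km/(92.2 km + 4.86 km) = 2690 kg/m³.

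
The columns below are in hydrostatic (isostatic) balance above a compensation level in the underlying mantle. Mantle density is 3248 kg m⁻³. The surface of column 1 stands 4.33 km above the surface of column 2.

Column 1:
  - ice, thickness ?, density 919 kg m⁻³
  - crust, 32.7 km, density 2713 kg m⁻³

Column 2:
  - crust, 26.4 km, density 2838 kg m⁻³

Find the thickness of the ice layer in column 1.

Take the compensation level at the base of the deeper column (depth z_c below the surface of column 1) and equate Σ ρ_i t_i down to z_c; mantle fills any gap and the z_c terms cancel.
Column 1: x×919 + 32.7×2713 + (z_c − 32.7 − x)×3248
Column 2: 4.33×0 + 26.4×2838 + (z_c − 4.33 − 26.4)×3248
The z_c×3248 term appears on both sides and cancels. Collect the known terms of each column as K = Σ(ρt)_known − 3248 × (depth of known layers): K_1 = 88715.1 − 3248×32.7 = −17494.5; K_2 = 74923.2 − 3248×(4.33 + 26.4) = −24887.84.
Balance: K_1 − x×(3248 − 919) = K_2, so x = (K_1 − K_2)/(3248 − 919) = 7393.34/2329 = 3.17 km.

3.17 km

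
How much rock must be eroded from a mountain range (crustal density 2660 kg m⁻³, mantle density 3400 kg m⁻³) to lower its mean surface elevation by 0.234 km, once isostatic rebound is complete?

Net drop Δ = e − u = e − e ρ_c/ρ_m = e (ρ_m − ρ_c)/ρ_m.
e = Δ ρ_m/(ρ_m − ρ_c) = 0.234 km × 3400/740 = 1.08 km.

1.08 km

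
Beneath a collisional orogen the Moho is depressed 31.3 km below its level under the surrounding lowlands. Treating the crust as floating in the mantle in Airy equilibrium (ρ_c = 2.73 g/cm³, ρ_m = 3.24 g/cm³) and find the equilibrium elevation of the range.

Balancing pressure at the compensation depth: ρ_c h = (ρ_m − ρ_c) r.
h = r (ρ_m − ρ_c) / ρ_c = 31.3 km × (3.24 − 2.73) / 2.73 = 5.85 km.

5.85 km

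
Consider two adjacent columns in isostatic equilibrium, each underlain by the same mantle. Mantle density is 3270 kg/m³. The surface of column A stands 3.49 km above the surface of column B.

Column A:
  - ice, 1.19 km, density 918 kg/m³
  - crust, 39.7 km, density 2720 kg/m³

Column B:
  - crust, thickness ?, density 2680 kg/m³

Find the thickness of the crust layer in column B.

22.4 km

Take the compensation level at the base of the deeper column (depth z_c below the surface of column A) and equate Σ ρ_i t_i down to z_c; mantle fills any gap and the z_c terms cancel.
Column A: 1.19×918 + 39.7×2720 + (z_c − 40.89)×3270
Column B: 3.49×0 + x×2680 + (z_c − 3.49 − 0 − x)×3270
The z_c×3270 term appears on both sides and cancels. Collect the known terms of each column as K = Σ(ρt)_known − 3270 × (depth of known layers): K_A = 109076.42 − 3270×40.89 = −24633.88; K_B = 0 − 3270×(3.49 + 0) = −11412.3.
Balance: K_A = K_B − x×(3270 − 2680), so x = (K_B − K_A)/(3270 − 2680) = 13221.6/590 = 22.4 km.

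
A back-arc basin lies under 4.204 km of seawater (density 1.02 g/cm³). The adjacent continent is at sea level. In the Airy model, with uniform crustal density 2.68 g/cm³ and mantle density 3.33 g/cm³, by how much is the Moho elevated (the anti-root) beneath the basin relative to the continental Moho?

Balancing pressure at the compensation depth: replacing crust with seawater at the top is compensated by replacing crust with mantle at the base: d (ρ_c − ρ_w) = a (ρ_m − ρ_c).
a = d (ρ_c − ρ_w)/(ρ_m − ρ_c) = 4.204 km × 1.66/0.65 = 10.7 km.

10.7 km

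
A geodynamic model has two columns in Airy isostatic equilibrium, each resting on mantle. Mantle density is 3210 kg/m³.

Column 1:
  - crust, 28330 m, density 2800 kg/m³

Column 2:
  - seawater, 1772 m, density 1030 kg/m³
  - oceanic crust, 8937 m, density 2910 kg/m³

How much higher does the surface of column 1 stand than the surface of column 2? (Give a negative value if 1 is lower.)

1580 m

For any compensation level in the mantle, the mantle terms cancel and isostasy reduces to e = (Σt_1 − Σt_2) − (Σ(ρt)_1 − Σ(ρt)_2) / ρ_m.
Σt_1 = 28330 m; Σt_2 = 10709 m; Σ(ρt)_1 = 79324000; Σ(ρt)_2 = 27831830 (in m·kg/m³).
e = (28330 − 10709) − (79324000 − 27831830) / 3210 = 1580 m.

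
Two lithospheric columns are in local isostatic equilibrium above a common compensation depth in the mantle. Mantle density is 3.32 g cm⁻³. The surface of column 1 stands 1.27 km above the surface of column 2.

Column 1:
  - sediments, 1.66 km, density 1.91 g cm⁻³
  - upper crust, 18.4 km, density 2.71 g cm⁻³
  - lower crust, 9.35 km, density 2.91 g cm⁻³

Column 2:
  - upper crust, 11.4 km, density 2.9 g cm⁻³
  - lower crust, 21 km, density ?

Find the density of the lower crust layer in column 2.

2.92 g cm⁻³

Take the compensation level at the base of the deeper column (depth z_c below the surface of column 1) and equate Σ ρ_i t_i down to z_c; mantle fills any gap and the z_c terms cancel.
Column 1: 1.66×1.91 + 18.4×2.71 + 9.35×2.91 + (z_c − 29.41)×3.32
Column 2: 1.27×0 + 11.4×2.9 + 21×ρ + (z_c − 1.27 − 32.4)×3.32
The z_c×3.32 term appears on both sides and cancels. Collect the known terms of each column as K = Σ(ρt)_known − 3.32 × (depth of known layers): K_1 = 80.2431 − 3.32×29.41 = −17.3981; K_2 = 33.06 − 3.32×(1.27 + 32.4) = −78.7244.
Balance: K_1 = K_2 + 21×ρ, so ρ = (K_1 − K_2)/21 = 61.3263/21 = 2.92 g cm⁻³.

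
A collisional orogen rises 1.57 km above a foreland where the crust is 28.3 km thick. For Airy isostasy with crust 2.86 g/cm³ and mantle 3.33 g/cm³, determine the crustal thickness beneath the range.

39.4 km

Root depth r = h ρ_c / (ρ_m − ρ_c) = 1.57 km × 2.86 / 0.47 = 9.554 km.
Total thickness = T + h + r = 28.3 km + 1.57 km + 9.554 km = 39.4 km.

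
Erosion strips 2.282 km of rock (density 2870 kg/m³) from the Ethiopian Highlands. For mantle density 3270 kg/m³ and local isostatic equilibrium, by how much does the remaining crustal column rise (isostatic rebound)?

Unloading: uplift u = e ρ_c/ρ_m = 2.282 km × 2870/3270 = 2 km.

2 km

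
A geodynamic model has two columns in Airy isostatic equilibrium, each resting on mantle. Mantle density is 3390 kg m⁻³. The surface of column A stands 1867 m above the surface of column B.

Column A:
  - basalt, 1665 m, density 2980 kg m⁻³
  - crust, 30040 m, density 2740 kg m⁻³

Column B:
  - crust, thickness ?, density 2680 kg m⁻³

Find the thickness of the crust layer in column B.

Take the compensation level at the base of the deeper column (depth z_c below the surface of column A) and equate Σ ρ_i t_i down to z_c; mantle fills any gap and the z_c terms cancel.
Column A: 1665×2980 + 30040×2740 + (z_c − 31705)×3390
Column B: 1867×0 + x×2680 + (z_c − 1867 − 0 − x)×3390
The z_c×3390 term appears on both sides and cancels. Collect the known terms of each column as K = Σ(ρt)_known − 3390 × (depth of known layers): K_A = 87271300 − 3390×31705 = −20208650; K_B = 0 − 3390×(1867 + 0) = −6329130.
Balance: K_A = K_B − x×(3390 − 2680), so x = (K_B − K_A)/(3390 − 2680) = 13879500/710 = 19500 m.

19500 m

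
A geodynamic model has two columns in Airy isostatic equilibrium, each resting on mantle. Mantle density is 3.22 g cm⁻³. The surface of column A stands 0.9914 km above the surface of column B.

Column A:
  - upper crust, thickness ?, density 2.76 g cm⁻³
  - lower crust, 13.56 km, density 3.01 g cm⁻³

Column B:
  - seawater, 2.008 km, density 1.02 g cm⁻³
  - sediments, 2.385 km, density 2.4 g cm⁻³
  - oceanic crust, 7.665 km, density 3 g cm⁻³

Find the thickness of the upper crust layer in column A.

18.3 km

Take the compensation level at the base of the deeper column (depth z_c below the surface of column A) and equate Σ ρ_i t_i down to z_c; mantle fills any gap and the z_c terms cancel.
Column A: x×2.76 + 13.56×3.01 + (z_c − 13.56 − x)×3.22
Column B: 0.9914×0 + 2.008×1.02 + 2.385×2.4 + 7.665×3 + (z_c − 0.9914 − 12.058)×3.22
The z_c×3.22 term appears on both sides and cancels. Collect the known terms of each column as K = Σ(ρt)_known − 3.22 × (depth of known layers): K_A = 40.8156 − 3.22×13.56 = −2.8476; K_B = 30.76716 − 3.22×(0.9914 + 12.058) = −11.251908.
Balance: K_A − x×(3.22 − 2.76) = K_B, so x = (K_A − K_B)/(3.22 − 2.76) = 8.40431/0.46 = 18.3 km.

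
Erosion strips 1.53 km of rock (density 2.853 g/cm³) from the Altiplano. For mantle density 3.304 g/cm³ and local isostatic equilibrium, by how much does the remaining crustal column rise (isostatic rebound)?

Unloading: uplift u = e ρ_c/ρ_m = 1.53 km × 2.853/3.304 = 1.32 km.

1.32 km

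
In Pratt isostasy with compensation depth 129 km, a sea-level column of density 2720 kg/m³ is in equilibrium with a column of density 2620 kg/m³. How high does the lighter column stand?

4.92 km

ρ_ref D = ρ (D + h) → h = D (ρ_ref − ρ)/ρ.
h = 129 km × (2720 − 2620)/2620 = 4.92 km.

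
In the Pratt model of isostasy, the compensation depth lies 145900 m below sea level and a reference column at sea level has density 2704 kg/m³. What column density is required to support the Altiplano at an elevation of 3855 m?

2630 kg/m³

Pratt balance: ρ_ref D = ρ (D + h).
ρ = ρ_ref D/(D + h) = 2704 × 145900 m/(145900 m + 3855 m) = 2630 kg/m³.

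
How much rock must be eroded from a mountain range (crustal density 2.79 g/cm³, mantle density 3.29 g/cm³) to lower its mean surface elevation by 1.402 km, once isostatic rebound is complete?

9.23 km

Net drop Δ = e − u = e − e ρ_c/ρ_m = e (ρ_m − ρ_c)/ρ_m.
e = Δ ρ_m/(ρ_m − ρ_c) = 1.402 km × 3.29/0.5 = 9.23 km.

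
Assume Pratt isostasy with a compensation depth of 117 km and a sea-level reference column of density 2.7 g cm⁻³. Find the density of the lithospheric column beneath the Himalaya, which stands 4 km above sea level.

2.61 g cm⁻³

Pratt balance: ρ_ref D = ρ (D + h).
ρ = ρ_ref D/(D + h) = 2.7 × 117 km/(117 km + 4 km) = 2.61 g cm⁻³.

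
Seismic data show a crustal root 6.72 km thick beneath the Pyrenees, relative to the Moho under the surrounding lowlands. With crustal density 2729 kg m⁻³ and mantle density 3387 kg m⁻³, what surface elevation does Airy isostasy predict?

1.62 km

Isostatic balance requires: ρ_c h = (ρ_m − ρ_c) r.
h = r (ρ_m − ρ_c) / ρ_c = 6.72 km × (3387 − 2729) / 2729 = 1.62 km.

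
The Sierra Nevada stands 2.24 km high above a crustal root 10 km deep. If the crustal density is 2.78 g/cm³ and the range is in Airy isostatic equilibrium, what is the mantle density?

Airy balance: ρ_c h = (ρ_m − ρ_c) r → ρ_m = ρ_c (1 + h/r).
ρ_m = 2.78 × (1 + 2.24 km/10 km) = 3.4 g/cm³.

3.4 g/cm³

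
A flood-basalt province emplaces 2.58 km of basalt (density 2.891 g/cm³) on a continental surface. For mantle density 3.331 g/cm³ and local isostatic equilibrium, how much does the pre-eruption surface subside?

Subaerial loading: s = t ρ_load / ρ_m.
s = 2.58 km × 2.891/3.331 = 2.24 km.

2.24 km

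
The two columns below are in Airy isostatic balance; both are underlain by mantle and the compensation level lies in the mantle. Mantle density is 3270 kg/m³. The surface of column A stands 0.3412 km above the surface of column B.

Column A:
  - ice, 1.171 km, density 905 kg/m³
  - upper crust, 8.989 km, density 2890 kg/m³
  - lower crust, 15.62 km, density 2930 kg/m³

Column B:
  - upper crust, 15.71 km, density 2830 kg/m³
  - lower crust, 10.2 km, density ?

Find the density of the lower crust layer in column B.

Take the compensation level at the base of the deeper column (depth z_c below the surface of column A) and equate Σ ρ_i t_i down to z_c; mantle fills any gap and the z_c terms cancel.
Column A: 1.171×905 + 8.989×2890 + 15.62×2930 + (z_c − 25.78)×3270
Column B: 0.3412×0 + 15.71×2830 + 10.2×ρ + (z_c − 0.3412 − 25.91)×3270
The z_c×3270 term appears on both sides and cancels. Collect the known terms of each column as K = Σ(ρt)_known − 3270 × (depth of known layers): K_A = 72804.565 − 3270×25.78 = −11496.035; K_B = 44459.3 − 3270×(0.3412 + 25.91) = −41382.124.
Balance: K_A = K_B + 10.2×ρ, so ρ = (K_A − K_B)/10.2 = 29886.1/10.2 = 2930 kg/m³.

2930 kg/m³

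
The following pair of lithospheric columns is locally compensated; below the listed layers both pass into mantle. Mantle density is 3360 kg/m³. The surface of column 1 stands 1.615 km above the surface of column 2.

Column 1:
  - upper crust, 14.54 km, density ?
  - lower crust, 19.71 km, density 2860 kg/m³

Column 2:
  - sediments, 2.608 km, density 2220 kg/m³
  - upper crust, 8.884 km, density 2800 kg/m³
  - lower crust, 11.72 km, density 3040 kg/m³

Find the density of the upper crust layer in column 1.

Take the compensation level at the base of the deeper column (depth z_c below the surface of column 1) and equate Σ ρ_i t_i down to z_c; mantle fills any gap and the z_c terms cancel.
Column 1: 14.54×ρ + 19.71×2860 + (z_c − 34.25)×3360
Column 2: 1.615×0 + 2.608×2220 + 8.884×2800 + 11.72×3040 + (z_c − 1.615 − 23.212)×3360
The z_c×3360 term appears on both sides and cancels. Collect the known terms of each column as K = Σ(ρt)_known − 3360 × (depth of known layers): K_1 = 56370.6 − 3360×34.25 = −58709.4; K_2 = 66293.76 − 3360×(1.615 + 23.212) = −17124.96.
Balance: K_1 + 14.54×ρ = K_2, so ρ = (K_2 − K_1)/14.54 = 41584.4/14.54 = 2860 kg/m³.

2860 kg/m³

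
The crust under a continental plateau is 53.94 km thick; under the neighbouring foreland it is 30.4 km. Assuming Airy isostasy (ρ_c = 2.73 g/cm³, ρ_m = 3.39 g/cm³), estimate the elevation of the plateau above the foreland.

Excess crust Δ = 53.94 km − 30.4 km = 23.54 km, split between elevation h and root r with h + r = Δ.
Airy balance ρ_c h = (ρ_m − ρ_c) r gives r = h ρ_c/(ρ_m − ρ_c), so h (1 + ρ_c/(ρ_m − ρ_c)) = Δ, i.e. h = Δ (ρ_m − ρ_c)/ρ_m.
h = 23.54 km × 0.66/3.39 = 4.58 km.

4.58 km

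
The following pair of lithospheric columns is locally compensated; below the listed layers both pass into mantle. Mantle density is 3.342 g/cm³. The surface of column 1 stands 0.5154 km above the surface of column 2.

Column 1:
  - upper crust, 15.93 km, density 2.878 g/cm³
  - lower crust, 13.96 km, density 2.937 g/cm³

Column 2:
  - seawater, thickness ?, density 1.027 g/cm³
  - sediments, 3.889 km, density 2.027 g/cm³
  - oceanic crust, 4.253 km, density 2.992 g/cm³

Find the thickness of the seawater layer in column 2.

2.04 km

Take the compensation level at the base of the deeper column (depth z_c below the surface of column 1) and equate Σ ρ_i t_i down to z_c; mantle fills any gap and the z_c terms cancel.
Column 1: 15.93×2.878 + 13.96×2.937 + (z_c − 29.89)×3.342
Column 2: 0.5154×0 + x×1.027 + 3.889×2.027 + 4.253×2.992 + (z_c − 0.5154 − 8.142 − x)×3.342
The z_c×3.342 term appears on both sides and cancels. Collect the known terms of each column as K = Σ(ρt)_known − 3.342 × (depth of known layers): K_1 = 86.84706 − 3.342×29.89 = −13.04532; K_2 = 20.607979 − 3.342×(0.5154 + 8.142) = −8.3250518.
Balance: K_1 = K_2 − x×(3.342 − 1.027), so x = (K_2 − K_1)/(3.342 − 1.027) = 4.72027/2.315 = 2.04 km.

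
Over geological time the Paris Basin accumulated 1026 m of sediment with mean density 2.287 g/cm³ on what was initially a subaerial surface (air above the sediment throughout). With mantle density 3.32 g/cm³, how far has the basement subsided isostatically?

Subaerial load: s = t ρ_sed / ρ_m = 1026 m × 2.287/3.32 = 707 m.

707 m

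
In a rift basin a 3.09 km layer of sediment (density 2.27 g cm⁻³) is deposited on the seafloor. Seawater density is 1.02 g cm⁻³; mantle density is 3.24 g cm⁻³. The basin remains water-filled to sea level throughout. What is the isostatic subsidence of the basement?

1.74 km

Submarine loading: the sediment displaces seawater, and the subsidence is in turn flooded, so s (ρ_m − ρ_w) = t (ρ_sed − ρ_w).
s = 3.09 km × (2.27 − 1.02) / (3.24 − 1.02) = 1.74 km.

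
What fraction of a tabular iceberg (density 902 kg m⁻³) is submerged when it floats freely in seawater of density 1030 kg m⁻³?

Submerged fraction = ρ_obj/ρ_fluid = 902/1030 = 0.876.

0.876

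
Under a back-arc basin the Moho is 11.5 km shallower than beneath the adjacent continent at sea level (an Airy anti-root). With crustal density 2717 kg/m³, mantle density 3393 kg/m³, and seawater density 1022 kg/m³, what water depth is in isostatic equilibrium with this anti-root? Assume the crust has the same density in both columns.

4.59 km

Replacing a thickness d of crust by seawater at the top must be balanced by replacing crust with mantle at the base: d (ρ_c − ρ_w) = a (ρ_m − ρ_c).
d = a (ρ_m − ρ_c)/(ρ_c − ρ_w) = 11.5 km × 676/1695 = 4.59 km.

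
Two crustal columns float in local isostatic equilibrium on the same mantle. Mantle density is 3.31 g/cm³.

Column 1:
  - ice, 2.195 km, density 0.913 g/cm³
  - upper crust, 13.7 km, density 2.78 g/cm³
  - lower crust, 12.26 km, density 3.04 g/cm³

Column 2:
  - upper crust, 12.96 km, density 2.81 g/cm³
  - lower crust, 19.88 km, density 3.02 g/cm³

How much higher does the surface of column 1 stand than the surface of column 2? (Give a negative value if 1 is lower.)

For any compensation level in the mantle, the mantle terms cancel and isostasy reduces to e = (Σt_1 − Σt_2) − (Σ(ρt)_1 − Σ(ρt)_2) / ρ_m.
Σt_1 = 28.155 km; Σt_2 = 32.84 km; Σ(ρt)_1 = 77.360435; Σ(ρt)_2 = 96.4552 (in km·g/cm³).
e = (28.155 − 32.84) − (77.360435 − 96.4552) / 3.31 = 1.08 km.

1.08 km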